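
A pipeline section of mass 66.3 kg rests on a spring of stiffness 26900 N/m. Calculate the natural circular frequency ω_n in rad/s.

ω_n = √(k/m) = √(26900/66.3) = √405.7 = 20.14 rad/s.

20.1 rad/s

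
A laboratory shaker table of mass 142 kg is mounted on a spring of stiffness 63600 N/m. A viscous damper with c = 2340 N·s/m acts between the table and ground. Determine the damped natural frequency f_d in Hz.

3.10 Hz

ω_n = √(k/m) = √(63600/142) = 21.16 rad/s.
Critical damping c_c = 2√(k·m) = 2√(63600 × 142) = 6010 N·s/m, so ζ = c/c_c = 2340/6010 = 0.3893.
ω_d = ω_n√(1 − ζ²) = 21.16 × √(1 − 0.152) = 19.49 rad/s.
f_d = ω_d/(2π) = 3.102 Hz.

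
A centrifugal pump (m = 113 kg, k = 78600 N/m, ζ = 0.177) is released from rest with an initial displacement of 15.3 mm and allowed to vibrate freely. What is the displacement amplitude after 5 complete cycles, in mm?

Logarithmic decrement δ = 2πζ/√(1 − ζ²) = 2π × 0.1770/√(1 − 0.0313) = 1.130.
After n cycles, x_n/x₀ = e^(−nδ), so x_5 = 15.3 × e^(−5 × 1.130) = 15.3 × 0.003518 = 0.05383 mm.

0.0538 mm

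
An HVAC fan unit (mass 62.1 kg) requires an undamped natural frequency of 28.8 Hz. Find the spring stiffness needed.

2030000 N/m

ω_n = 2πf_n = 2π × 28.8 = 181.0 rad/s.
k = m·ω_n² = 62.1 × 181.0² = 62.1 × 32740 = 2033000 N/m.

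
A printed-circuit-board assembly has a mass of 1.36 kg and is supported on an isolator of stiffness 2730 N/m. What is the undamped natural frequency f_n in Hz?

7.13 Hz

ω_n = √(k/m) = √(2730/1.36) = √2007 = 44.80 rad/s.
f_n = ω_n/(2π) = 44.80/6.283 = 7.131 Hz.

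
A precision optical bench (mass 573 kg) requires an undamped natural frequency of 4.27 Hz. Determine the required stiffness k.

412000 N/m

ω_n = 2πf_n = 2π × 4.27 = 26.83 rad/s.
k = m·ω_n² = 573 × 26.83² = 573 × 719.8 = 412400 N/m.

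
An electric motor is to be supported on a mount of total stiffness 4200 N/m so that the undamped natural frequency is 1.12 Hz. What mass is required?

84.8 kg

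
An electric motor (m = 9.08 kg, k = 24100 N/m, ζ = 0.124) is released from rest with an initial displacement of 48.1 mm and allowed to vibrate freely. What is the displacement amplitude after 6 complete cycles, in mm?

Logarithmic decrement δ = 2πζ/√(1 − ζ²) = 2π × 0.1240/√(1 − 0.0154) = 0.7852.
After n cycles, x_n/x₀ = e^(−nδ), so x_6 = 48.1 × e^(−6 × 0.7852) = 48.1 × 0.008995 = 0.4327 mm.

0.433 mm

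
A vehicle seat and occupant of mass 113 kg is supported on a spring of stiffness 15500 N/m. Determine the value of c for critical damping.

2650 N·s/m

c_c = 2√(k·m) = 2√(15500 × 113) = 2 × 1323 = 2647 N·s/m.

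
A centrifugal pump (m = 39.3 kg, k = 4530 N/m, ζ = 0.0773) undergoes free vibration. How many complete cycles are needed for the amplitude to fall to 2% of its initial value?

9 cycles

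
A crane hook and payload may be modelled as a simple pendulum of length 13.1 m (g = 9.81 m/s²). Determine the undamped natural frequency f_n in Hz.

For a simple pendulum ω_n = √(g/L) = √(9.81/13.1) = √0.7489 = 0.8654 rad/s.
f_n = ω_n/(2π) = 0.8654/6.283 = 0.1377 Hz.

0.138 Hz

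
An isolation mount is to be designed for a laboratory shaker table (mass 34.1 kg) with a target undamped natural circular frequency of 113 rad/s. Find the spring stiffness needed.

k = m·ω_n² = 34.1 × 113.0² = 34.1 × 12770 = 435400 N/m.

435000 N/m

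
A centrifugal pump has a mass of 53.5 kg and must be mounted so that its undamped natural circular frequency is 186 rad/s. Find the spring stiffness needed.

k = m·ω_n² = 53.5 × 186.0² = 53.5 × 34600 = 1851000 N/m.

1850000 N/m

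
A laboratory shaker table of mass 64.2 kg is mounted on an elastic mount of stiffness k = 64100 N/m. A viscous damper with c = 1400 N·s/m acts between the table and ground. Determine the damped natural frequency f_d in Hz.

ω_n = √(k/m) = √(64100/64.2) = 31.60 rad/s.
Critical damping c_c = 2√(k·m) = 2√(64100 × 64.2) = 4057 N·s/m, so ζ = c/c_c = 1400/4057 = 0.3451.
ω_d = ω_n√(1 − ζ²) = 31.60 × √(1 − 0.119) = 29.66 rad/s.
f_d = ω_d/(2π) = 4.720 Hz.

4.72 Hz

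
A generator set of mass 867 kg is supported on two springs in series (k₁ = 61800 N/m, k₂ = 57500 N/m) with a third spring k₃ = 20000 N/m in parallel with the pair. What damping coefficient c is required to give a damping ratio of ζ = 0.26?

Series pair: k_s = k₁k₂/(k₁+k₂) = (61800)(57500)/(61800 + 57500) = 29790 N/m. In parallel with k₃: k_eq = 29790 + 20000 = 49790 N/m.
c_c = 2√(k_eq·m) = 2√(49790 × 867) = 13140 N·s/m.
c = ζ·c_c = 0.26 × 13140 = 3416 N·s/m.

3420 N·s/m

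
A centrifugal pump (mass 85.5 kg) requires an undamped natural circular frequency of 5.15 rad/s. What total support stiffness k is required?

k = m·ω_n² = 85.5 × 5.150² = 85.5 × 26.52 = 2268 N/m.

2270 N/m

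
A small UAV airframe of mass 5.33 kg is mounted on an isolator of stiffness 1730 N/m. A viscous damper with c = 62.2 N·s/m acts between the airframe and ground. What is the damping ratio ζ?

0.324

ω_n = √(k/m) = √(1730/5.33) = 18.02 rad/s.
Critical damping c_c = 2√(k·m) = 2√(1730 × 5.33) = 192.1 N·s/m, so ζ = c/c_c = 62.2/192.1 = 0.3239.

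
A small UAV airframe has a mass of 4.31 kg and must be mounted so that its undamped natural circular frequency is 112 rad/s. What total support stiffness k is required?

k = m·ω_n² = 4.31 × 112.0² = 4.31 × 12540 = 54060 N/m.

54100 N/m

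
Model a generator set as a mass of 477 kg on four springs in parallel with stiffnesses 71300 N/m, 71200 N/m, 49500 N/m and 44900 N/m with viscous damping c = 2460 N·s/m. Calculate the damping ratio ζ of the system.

Parallel springs add: k_eq = 71300 + 71200 + 49500 + 44900 = 236900 N/m.
ω_n = √(k_eq/m) = √(236900/477) = 22.29 rad/s.
Critical damping c_c = 2√(k_eq·m) = 2√(236900 × 477) = 21260 N·s/m, so ζ = c/c_c = 2460/21260 = 0.1157.

0.116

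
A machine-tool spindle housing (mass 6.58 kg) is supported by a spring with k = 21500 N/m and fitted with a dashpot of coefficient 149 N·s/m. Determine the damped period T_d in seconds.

ω_n = √(k/m) = √(21500/6.58) = 57.16 rad/s.
Critical damping c_c = 2√(k·m) = 2√(21500 × 6.58) = 752.2 N·s/m, so ζ = c/c_c = 149/752.2 = 0.1981.
ω_d = ω_n√(1 − ζ²) = 57.16 × √(1 − 0.0392) = 56.03 rad/s.
T_d = 2π/ω_d = 0.1121 s.

0.112 s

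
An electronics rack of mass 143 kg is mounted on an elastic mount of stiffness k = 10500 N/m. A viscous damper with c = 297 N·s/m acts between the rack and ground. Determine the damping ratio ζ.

0.121

ω_n = √(k/m) = √(10500/143) = 8.569 rad/s.
Critical damping c_c = 2√(k·m) = 2√(10500 × 143) = 2451 N·s/m, so ζ = c/c_c = 297/2451 = 0.1212.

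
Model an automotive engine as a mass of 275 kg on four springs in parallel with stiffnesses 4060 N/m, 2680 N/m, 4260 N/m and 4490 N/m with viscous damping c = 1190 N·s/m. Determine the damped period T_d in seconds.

Parallel springs add: k_eq = 4060 + 2680 + 4260 + 4490 = 15490 N/m.
ω_n = √(k_eq/m) = √(15490/275) = 7.505 rad/s.
Critical damping c_c = 2√(k_eq·m) = 2√(15490 × 275) = 4128 N·s/m, so ζ = c/c_c = 1190/4128 = 0.2883.
ω_d = ω_n√(1 − ζ²) = 7.505 × √(1 − 0.0831) = 7.187 rad/s.
T_d = 2π/ω_d = 0.8743 s.

0.874 s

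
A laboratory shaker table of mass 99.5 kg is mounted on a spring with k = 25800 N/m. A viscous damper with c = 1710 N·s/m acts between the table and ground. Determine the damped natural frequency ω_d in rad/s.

ω_n = √(k/m) = √(25800/99.5) = 16.10 rad/s.
Critical damping c_c = 2√(k·m) = 2√(25800 × 99.5) = 3204 N·s/m, so ζ = c/c_c = 1710/3204 = 0.5336.
ω_d = ω_n√(1 − ζ²) = 16.10 × √(1 − 0.285) = 13.62 rad/s.

13.6 rad/s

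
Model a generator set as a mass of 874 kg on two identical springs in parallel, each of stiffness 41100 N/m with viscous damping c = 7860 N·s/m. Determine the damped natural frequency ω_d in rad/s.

8.59 rad/s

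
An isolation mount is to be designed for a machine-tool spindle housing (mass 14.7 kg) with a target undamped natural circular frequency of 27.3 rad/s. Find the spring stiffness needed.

k = m·ω_n² = 14.7 × 27.30² = 14.7 × 745.3 = 10960 N/m.

11000 N/m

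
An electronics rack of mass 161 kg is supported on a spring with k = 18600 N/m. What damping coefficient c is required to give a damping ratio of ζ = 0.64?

c_c = 2√(k·m) = 2√(18600 × 161) = 3461 N·s/m.
c = ζ·c_c = 0.64 × 3461 = 2215 N·s/m.

2220 N·s/m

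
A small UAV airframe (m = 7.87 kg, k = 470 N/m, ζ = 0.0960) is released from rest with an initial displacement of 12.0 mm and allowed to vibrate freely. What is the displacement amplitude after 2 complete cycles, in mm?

Logarithmic decrement δ = 2πζ/√(1 − ζ²) = 2π × 0.09600/√(1 − 0.00922) = 0.6060.
After n cycles, x_n/x₀ = e^(−nδ), so x_2 = 12.0 × e^(−2 × 0.6060) = 12.0 × 0.2976 = 3.571 mm.

3.57 mm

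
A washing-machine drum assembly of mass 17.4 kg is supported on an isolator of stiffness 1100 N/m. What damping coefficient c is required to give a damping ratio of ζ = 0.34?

c_c = 2√(k·m) = 2√(1100 × 17.4) = 276.7 N·s/m.
c = ζ·c_c = 0.34 × 276.7 = 94.08 N·s/m.

94.1 N·s/m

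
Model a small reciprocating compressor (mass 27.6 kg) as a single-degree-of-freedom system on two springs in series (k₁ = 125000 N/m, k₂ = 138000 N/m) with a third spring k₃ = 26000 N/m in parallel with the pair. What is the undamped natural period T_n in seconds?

Series pair: k_s = k₁k₂/(k₁+k₂) = (125000)(138000)/(125000 + 138000) = 65590 N/m. In parallel with k₃: k_eq = 65590 + 26000 = 91590 N/m.
ω_n = √(k_eq/m) = √(91590/27.6) = √3318 = 57.61 rad/s.
T_n = 2π/ω_n = 6.283/57.61 = 0.1091 s.

0.109 s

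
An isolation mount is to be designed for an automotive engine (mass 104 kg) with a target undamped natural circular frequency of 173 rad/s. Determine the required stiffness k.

k = m·ω_n² = 104 × 173.0² = 104 × 29930 = 3113000 N/m.

3110000 N/m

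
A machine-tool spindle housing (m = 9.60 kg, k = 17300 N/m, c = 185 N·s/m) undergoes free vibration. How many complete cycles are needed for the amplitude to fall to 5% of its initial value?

ζ = c/(2√(km)) = 185/(2√(17300 × 9.60)) = 185/815.1 = 0.2270.
Logarithmic decrement δ = 2πζ/√(1 − ζ²) = 2π × 0.2270/√(1 − 0.0515) = 1.464.
x_n/x₀ = e^(−nδ) ≤ 0.05; take ln: n ≥ ln(1/0.05)/δ = 2.996/1.464 = 2.046.
So 3 complete cycles are required.

3 cycles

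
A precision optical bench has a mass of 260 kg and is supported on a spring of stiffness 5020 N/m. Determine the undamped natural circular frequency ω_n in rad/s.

ω_n = √(k/m) = √(5020/260) = √19.31 = 4.394 rad/s.

4.39 rad/s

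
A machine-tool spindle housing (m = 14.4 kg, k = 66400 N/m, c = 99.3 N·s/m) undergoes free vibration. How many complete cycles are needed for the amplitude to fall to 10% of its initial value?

8 cycles

ζ = c/(2√(km)) = 99.3/(2√(66400 × 14.4)) = 99.3/1956 = 0.05078.
Logarithmic decrement δ = 2πζ/√(1 − ζ²) = 2π × 0.05078/√(1 − 0.00258) = 0.3194.
x_n/x₀ = e^(−nδ) ≤ 0.1; take ln: n ≥ ln(1/0.1)/δ = 2.303/0.3194 = 7.208.
So 8 complete cycles are required.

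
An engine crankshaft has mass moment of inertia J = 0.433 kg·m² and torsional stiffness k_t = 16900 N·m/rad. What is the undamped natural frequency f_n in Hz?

31.4 Hz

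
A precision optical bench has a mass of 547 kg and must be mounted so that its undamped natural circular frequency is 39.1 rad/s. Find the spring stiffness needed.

k = m·ω_n² = 547 × 39.10² = 547 × 1529 = 836300 N/m.

836000 N/m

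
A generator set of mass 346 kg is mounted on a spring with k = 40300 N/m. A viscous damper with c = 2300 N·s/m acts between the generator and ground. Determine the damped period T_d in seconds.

0.612 s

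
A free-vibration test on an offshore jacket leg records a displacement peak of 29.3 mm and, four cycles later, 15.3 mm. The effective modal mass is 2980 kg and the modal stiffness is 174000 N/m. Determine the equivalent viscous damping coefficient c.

Logarithmic decrement δ = (1/n)·ln(x₀/x_n) = (1/4)·ln(29.3/15.3) = (1/4)·ln(1.915) = 0.1624.
ζ = δ/√(4π² + δ²) = 0.1624/√(39.48 + 0.0264) = 0.1624/6.285 = 0.02584.
c = ζ · 2√(km) = 0.02584 × 2√(174000 × 2980) = 0.02584 × 45540 = 1177 N·s/m.

1180 N·s/m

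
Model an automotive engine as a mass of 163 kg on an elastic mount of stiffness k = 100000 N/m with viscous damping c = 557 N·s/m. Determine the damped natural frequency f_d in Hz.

3.93 Hz

ω_n = √(k/m) = √(100000/163) = 24.77 rad/s.
Critical damping c_c = 2√(k·m) = 2√(100000 × 163) = 8075 N·s/m, so ζ = c/c_c = 557/8075 = 0.06898.
ω_d = ω_n√(1 − ζ²) = 24.77 × √(1 − 0.00476) = 24.71 rad/s.
f_d = ω_d/(2π) = 3.933 Hz.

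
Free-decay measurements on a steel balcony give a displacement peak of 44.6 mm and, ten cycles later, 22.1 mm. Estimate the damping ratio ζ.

0.0112

Logarithmic decrement δ = (1/n)·ln(x₀/x_n) = (1/10)·ln(44.6/22.1) = (1/10)·ln(2.018) = 0.07022.
ζ = δ/√(4π² + δ²) = 0.07022/√(39.48 + 0.00493) = 0.07022/6.284 = 0.01117.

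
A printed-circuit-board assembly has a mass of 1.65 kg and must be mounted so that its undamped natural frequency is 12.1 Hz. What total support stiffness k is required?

ω_n = 2πf_n = 2π × 12.1 = 76.03 rad/s.
k = m·ω_n² = 1.65 × 76.03² = 1.65 × 5780 = 9537 N/m.

9540 N/m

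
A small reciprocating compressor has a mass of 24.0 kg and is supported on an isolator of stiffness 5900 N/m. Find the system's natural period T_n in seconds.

0.401 s

ω_n = √(k/m) = √(5900/24.0) = √245.8 = 15.68 rad/s.
T_n = 2π/ω_n = 6.283/15.68 = 0.4007 s.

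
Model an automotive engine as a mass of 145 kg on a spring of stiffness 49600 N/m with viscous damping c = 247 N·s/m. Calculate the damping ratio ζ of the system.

ω_n = √(k/m) = √(49600/145) = 18.50 rad/s.
Critical damping c_c = 2√(k·m) = 2√(49600 × 145) = 5364 N·s/m, so ζ = c/c_c = 247/5364 = 0.04605.

0.0461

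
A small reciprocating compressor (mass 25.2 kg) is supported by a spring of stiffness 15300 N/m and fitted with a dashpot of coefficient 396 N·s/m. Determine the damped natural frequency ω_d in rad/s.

23.4 rad/s

ω_n = √(k/m) = √(15300/25.2) = 24.64 rad/s.
Critical damping c_c = 2√(k·m) = 2√(15300 × 25.2) = 1242 N·s/m, so ζ = c/c_c = 396/1242 = 0.3189.
ω_d = ω_n√(1 − ζ²) = 24.64 × √(1 − 0.102) = 23.35 rad/s.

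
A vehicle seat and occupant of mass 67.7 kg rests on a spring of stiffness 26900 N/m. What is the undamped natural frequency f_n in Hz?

3.17 Hz

ω_n = √(k/m) = √(26900/67.7) = √397.3 = 19.93 rad/s.
f_n = ω_n/(2π) = 19.93/6.283 = 3.173 Hz.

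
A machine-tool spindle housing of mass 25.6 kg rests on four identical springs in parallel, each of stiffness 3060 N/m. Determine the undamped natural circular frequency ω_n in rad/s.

21.9 rad/s

Parallel springs add: k_eq = 4 × 3060 = 12240 N/m.
ω_n = √(k_eq/m) = √(12240/25.6) = √478.1 = 21.87 rad/s.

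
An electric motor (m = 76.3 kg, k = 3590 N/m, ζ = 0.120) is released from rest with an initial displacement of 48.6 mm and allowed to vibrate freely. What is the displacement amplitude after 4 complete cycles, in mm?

2.33 mm

Logarithmic decrement δ = 2πζ/√(1 − ζ²) = 2π × 0.1200/√(1 − 0.0144) = 0.7595.
After n cycles, x_n/x₀ = e^(−nδ), so x_4 = 48.6 × e^(−4 × 0.7595) = 48.6 × 0.04794 = 2.330 mm.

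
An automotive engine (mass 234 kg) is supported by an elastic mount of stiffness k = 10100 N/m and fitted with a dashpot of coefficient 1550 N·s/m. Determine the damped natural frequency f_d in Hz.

0.903 Hz

ω_n = √(k/m) = √(10100/234) = 6.570 rad/s.
Critical damping c_c = 2√(k·m) = 2√(10100 × 234) = 3075 N·s/m, so ζ = c/c_c = 1550/3075 = 0.5041.
ω_d = ω_n√(1 − ζ²) = 6.570 × √(1 − 0.254) = 5.674 rad/s.
f_d = ω_d/(2π) = 0.9030 Hz.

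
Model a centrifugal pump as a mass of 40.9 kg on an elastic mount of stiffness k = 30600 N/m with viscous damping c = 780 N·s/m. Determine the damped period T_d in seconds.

ω_n = √(k/m) = √(30600/40.9) = 27.35 rad/s.
Critical damping c_c = 2√(k·m) = 2√(30600 × 40.9) = 2237 N·s/m, so ζ = c/c_c = 780/2237 = 0.3486.
ω_d = ω_n√(1 − ζ²) = 27.35 × √(1 − 0.122) = 25.64 rad/s.
T_d = 2π/ω_d = 0.2451 s.

0.245 s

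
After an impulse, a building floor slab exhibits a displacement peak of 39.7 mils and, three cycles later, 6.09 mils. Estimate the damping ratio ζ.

Logarithmic decrement δ = (1/n)·ln(x₀/x_n) = (1/3)·ln(39.7/6.09) = (1/3)·ln(6.519) = 0.6249.
ζ = δ/√(4π² + δ²) = 0.6249/√(39.48 + 0.391) = 0.6249/6.314 = 0.09897.

0.0990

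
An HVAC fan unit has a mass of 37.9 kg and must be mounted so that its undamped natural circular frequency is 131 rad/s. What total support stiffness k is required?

650000 N/m

k = m·ω_n² = 37.9 × 131.0² = 37.9 × 17160 = 650400 N/m.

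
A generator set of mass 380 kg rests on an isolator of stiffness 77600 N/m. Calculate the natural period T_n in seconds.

0.440 s

ω_n = √(k/m) = √(77600/380) = √204.2 = 14.29 rad/s.
T_n = 2π/ω_n = 6.283/14.29 = 0.4397 s.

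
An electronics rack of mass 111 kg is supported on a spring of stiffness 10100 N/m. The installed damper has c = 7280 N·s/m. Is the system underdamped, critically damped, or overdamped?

overdamped

c_c = 2√(k·m) = 2118 N·s/m; ζ = c/c_c = 7280/2118 = 3.44.
Since ζ > 1 the system is overdamped.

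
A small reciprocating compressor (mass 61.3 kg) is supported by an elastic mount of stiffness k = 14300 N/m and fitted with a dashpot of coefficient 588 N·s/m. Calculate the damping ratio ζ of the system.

ω_n = √(k/m) = √(14300/61.3) = 15.27 rad/s.
Critical damping c_c = 2√(k·m) = 2√(14300 × 61.3) = 1873 N·s/m, so ζ = c/c_c = 588/1873 = 0.3140.

0.314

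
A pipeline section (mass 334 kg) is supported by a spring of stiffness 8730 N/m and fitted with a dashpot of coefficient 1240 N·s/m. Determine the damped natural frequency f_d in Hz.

0.758 Hz

ω_n = √(k/m) = √(8730/334) = 5.113 rad/s.
Critical damping c_c = 2√(k·m) = 2√(8730 × 334) = 3415 N·s/m, so ζ = c/c_c = 1240/3415 = 0.3631.
ω_d = ω_n√(1 − ζ²) = 5.113 × √(1 − 0.132) = 4.764 rad/s.
f_d = ω_d/(2π) = 0.7582 Hz.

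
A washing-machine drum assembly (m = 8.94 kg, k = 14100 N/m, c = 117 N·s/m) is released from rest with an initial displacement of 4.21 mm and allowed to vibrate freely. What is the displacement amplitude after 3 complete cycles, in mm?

0.181 mm

ζ = c/(2√(km)) = 117/(2√(14100 × 8.94)) = 117/710.1 = 0.1648.
Logarithmic decrement δ = 2πζ/√(1 − ζ²) = 2π × 0.1648/√(1 − 0.0271) = 1.050.
After n cycles, x_n/x₀ = e^(−nδ), so x_3 = 4.21 × e^(−3 × 1.050) = 4.21 × 0.04290 = 0.1806 mm.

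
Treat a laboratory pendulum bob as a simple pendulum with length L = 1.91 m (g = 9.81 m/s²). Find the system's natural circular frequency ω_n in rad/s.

2.27 rad/s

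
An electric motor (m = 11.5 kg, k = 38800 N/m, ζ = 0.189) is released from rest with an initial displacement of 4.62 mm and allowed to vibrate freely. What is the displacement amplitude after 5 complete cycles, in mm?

0.0109 mm

Logarithmic decrement δ = 2πζ/√(1 − ζ²) = 2π × 0.1890/√(1 − 0.0357) = 1.209.
After n cycles, x_n/x₀ = e^(−nδ), so x_5 = 4.62 × e^(−5 × 1.209) = 4.62 × 0.002366 = 0.01093 mm.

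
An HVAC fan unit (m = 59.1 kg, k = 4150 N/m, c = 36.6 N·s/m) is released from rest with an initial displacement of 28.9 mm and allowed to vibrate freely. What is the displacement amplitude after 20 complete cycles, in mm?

0.277 mm

ζ = c/(2√(km)) = 36.6/(2√(4150 × 59.1)) = 36.6/990.5 = 0.03695.
Logarithmic decrement δ = 2πζ/√(1 − ζ²) = 2π × 0.03695/√(1 − 0.00137) = 0.2323.
After n cycles, x_n/x₀ = e^(−nδ), so x_20 = 28.9 × e^(−20 × 0.2323) = 28.9 × 0.009594 = 0.2773 mm.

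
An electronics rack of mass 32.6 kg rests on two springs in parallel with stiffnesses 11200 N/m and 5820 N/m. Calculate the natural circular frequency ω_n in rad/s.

Parallel springs add: k_eq = 11200 + 5820 = 17020 N/m.
ω_n = √(k_eq/m) = √(17020/32.6) = √522.1 = 22.85 rad/s.

22.8 rad/s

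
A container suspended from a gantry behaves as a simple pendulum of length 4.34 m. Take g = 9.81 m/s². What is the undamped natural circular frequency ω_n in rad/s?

For a simple pendulum ω_n = √(g/L) = √(9.81/4.34) = √2.260 = 1.503 rad/s.

1.50 rad/s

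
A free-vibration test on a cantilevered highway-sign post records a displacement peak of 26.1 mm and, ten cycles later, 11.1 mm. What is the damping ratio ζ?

Logarithmic decrement δ = (1/n)·ln(x₀/x_n) = (1/10)·ln(26.1/11.1) = (1/10)·ln(2.351) = 0.08550.
ζ = δ/√(4π² + δ²) = 0.08550/√(39.48 + 0.00731) = 0.08550/6.284 = 0.01361.

0.0136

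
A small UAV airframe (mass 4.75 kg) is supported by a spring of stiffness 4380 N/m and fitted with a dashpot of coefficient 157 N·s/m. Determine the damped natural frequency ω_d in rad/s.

25.5 rad/s

ω_n = √(k/m) = √(4380/4.75) = 30.37 rad/s.
Critical damping c_c = 2√(k·m) = 2√(4380 × 4.75) = 288.5 N·s/m, so ζ = c/c_c = 157/288.5 = 0.5442.
ω_d = ω_n√(1 − ζ²) = 30.37 × √(1 − 0.296) = 25.48 rad/s.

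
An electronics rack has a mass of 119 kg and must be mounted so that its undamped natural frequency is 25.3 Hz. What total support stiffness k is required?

3010000 N/m

ω_n = 2πf_n = 2π × 25.3 = 159.0 rad/s.
k = m·ω_n² = 119 × 159.0² = 119 × 25270 = 3007000 N/m.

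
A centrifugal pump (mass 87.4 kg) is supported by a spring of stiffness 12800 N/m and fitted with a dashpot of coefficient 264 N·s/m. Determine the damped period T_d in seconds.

ω_n = √(k/m) = √(12800/87.4) = 12.10 rad/s.
Critical damping c_c = 2√(k·m) = 2√(12800 × 87.4) = 2115 N·s/m, so ζ = c/c_c = 264/2115 = 0.1248.
ω_d = ω_n√(1 − ζ²) = 12.10 × √(1 − 0.0156) = 12.01 rad/s.
T_d = 2π/ω_d = 0.5233 s.

0.523 s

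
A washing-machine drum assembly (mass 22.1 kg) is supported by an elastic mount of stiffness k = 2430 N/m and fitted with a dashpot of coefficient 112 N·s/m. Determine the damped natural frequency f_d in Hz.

1.62 Hz

ω_n = √(k/m) = √(2430/22.1) = 10.49 rad/s.
Critical damping c_c = 2√(k·m) = 2√(2430 × 22.1) = 463.5 N·s/m, so ζ = c/c_c = 112/463.5 = 0.2417.
ω_d = ω_n√(1 − ζ²) = 10.49 × √(1 − 0.0584) = 10.18 rad/s.
f_d = ω_d/(2π) = 1.619 Hz.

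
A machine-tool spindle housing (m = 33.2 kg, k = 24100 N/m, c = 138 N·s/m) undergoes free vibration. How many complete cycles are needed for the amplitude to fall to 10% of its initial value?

ζ = c/(2√(km)) = 138/(2√(24100 × 33.2)) = 138/1789 = 0.07714.
Logarithmic decrement δ = 2πζ/√(1 − ζ²) = 2π × 0.07714/√(1 − 0.00595) = 0.4861.
x_n/x₀ = e^(−nδ) ≤ 0.1; take ln: n ≥ ln(1/0.1)/δ = 2.303/0.4861 = 4.737.
So 5 complete cycles are required.

5 cycles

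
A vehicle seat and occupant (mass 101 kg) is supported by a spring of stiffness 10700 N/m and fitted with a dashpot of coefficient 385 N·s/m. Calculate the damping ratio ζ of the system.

0.185

ω_n = √(k/m) = √(10700/101) = 10.29 rad/s.
Critical damping c_c = 2√(k·m) = 2√(10700 × 101) = 2079 N·s/m, so ζ = c/c_c = 385/2079 = 0.1852.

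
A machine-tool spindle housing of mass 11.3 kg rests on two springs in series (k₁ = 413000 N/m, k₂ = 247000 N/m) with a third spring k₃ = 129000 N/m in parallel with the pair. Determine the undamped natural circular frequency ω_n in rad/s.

158 rad/s

Series pair: k_s = k₁k₂/(k₁+k₂) = (413000)(247000)/(413000 + 247000) = 154600 N/m. In parallel with k₃: k_eq = 154600 + 129000 = 283600 N/m.
ω_n = √(k_eq/m) = √(283600/11.3) = √25090 = 158.4 rad/s.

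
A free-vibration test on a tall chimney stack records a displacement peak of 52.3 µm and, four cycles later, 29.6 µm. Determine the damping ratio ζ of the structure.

0.0226

Logarithmic decrement δ = (1/n)·ln(x₀/x_n) = (1/4)·ln(52.3/29.6) = (1/4)·ln(1.767) = 0.1423.
ζ = δ/√(4π² + δ²) = 0.1423/√(39.48 + 0.0203) = 0.1423/6.285 = 0.02264.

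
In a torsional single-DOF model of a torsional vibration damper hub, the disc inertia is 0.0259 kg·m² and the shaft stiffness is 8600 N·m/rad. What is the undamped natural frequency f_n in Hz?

91.7 Hz

ω_n = √(k_t/J) = √(8600/0.0259) = √332000 = 576.2 rad/s.
f_n = ω_n/(2π) = 576.2/6.283 = 91.71 Hz.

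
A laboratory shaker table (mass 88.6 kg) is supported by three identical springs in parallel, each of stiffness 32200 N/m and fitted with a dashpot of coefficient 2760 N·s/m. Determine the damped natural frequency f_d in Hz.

4.63 Hz

Parallel springs add: k_eq = 3 × 32200 = 96600 N/m.
ω_n = √(k_eq/m) = √(96600/88.6) = 33.02 rad/s.
Critical damping c_c = 2√(k_eq·m) = 2√(96600 × 88.6) = 5851 N·s/m, so ζ = c/c_c = 2760/5851 = 0.4717.
ω_d = ω_n√(1 − ζ²) = 33.02 × √(1 − 0.223) = 29.12 rad/s.
f_d = ω_d/(2π) = 4.634 Hz.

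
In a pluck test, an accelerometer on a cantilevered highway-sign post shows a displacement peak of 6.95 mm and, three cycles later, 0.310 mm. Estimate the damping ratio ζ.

0.163

Logarithmic decrement δ = (1/n)·ln(x₀/x_n) = (1/3)·ln(6.95/0.310) = (1/3)·ln(22.42) = 1.037.
ζ = δ/√(4π² + δ²) = 1.037/√(39.48 + 1.07) = 1.037/6.368 = 0.1628.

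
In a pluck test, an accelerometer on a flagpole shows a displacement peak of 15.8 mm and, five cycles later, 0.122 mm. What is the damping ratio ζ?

Logarithmic decrement δ = (1/n)·ln(x₀/x_n) = (1/5)·ln(15.8/0.122) = (1/5)·ln(129.5) = 0.9727.
ζ = δ/√(4π² + δ²) = 0.9727/√(39.48 + 0.946) = 0.9727/6.358 = 0.1530.

0.153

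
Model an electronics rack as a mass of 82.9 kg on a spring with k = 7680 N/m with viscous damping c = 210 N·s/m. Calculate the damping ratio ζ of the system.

ω_n = √(k/m) = √(7680/82.9) = 9.625 rad/s.
Critical damping c_c = 2√(k·m) = 2√(7680 × 82.9) = 1596 N·s/m, so ζ = c/c_c = 210/1596 = 0.1316.

0.132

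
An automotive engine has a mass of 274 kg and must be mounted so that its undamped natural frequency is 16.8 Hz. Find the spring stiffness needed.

ω_n = 2πf_n = 2π × 16.8 = 105.6 rad/s.
k = m·ω_n² = 274 × 105.6² = 274 × 11140 = 3053000 N/m.

3050000 N/m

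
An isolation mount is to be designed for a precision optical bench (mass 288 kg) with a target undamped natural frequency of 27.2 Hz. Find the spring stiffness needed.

ω_n = 2πf_n = 2π × 27.2 = 170.9 rad/s.
k = m·ω_n² = 288 × 170.9² = 288 × 29210 = 8412000 N/m.

8410000 N/m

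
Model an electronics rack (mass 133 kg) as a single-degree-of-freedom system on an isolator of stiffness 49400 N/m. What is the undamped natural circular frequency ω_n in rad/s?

19.3 rad/s

ω_n = √(k/m) = √(49400/133) = √371.4 = 19.27 rad/s.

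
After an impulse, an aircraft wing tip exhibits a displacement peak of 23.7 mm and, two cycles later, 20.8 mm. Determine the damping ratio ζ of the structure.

Logarithmic decrement δ = (1/n)·ln(x₀/x_n) = (1/2)·ln(23.7/20.8) = (1/2)·ln(1.139) = 0.06526.
ζ = δ/√(4π² + δ²) = 0.06526/√(39.48 + 0.00426) = 0.06526/6.284 = 0.01039.

0.0104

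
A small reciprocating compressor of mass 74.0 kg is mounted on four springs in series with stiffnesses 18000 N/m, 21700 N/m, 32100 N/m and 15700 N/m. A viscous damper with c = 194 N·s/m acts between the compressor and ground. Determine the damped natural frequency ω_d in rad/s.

Series springs: 1/k_eq = 1/18000 + 1/21700 + 1/32100 + 1/15700 = 0.0001965, so k_eq = 5089 N/m.
ω_n = √(k_eq/m) = √(5089/74.0) = 8.293 rad/s.
Critical damping c_c = 2√(k_eq·m) = 2√(5089 × 74.0) = 1227 N·s/m, so ζ = c/c_c = 194/1227 = 0.1581.
ω_d = ω_n√(1 − ζ²) = 8.293 × √(1 − 0.0250) = 8.189 rad/s.

8.19 rad/s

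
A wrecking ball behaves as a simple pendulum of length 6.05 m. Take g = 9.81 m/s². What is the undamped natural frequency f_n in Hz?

For a simple pendulum ω_n = √(g/L) = √(9.81/6.05) = √1.621 = 1.273 rad/s.
f_n = ω_n/(2π) = 1.273/6.283 = 0.2027 Hz.

0.203 Hz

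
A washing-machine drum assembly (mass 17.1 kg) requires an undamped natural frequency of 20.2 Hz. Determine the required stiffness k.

ω_n = 2πf_n = 2π × 20.2 = 126.9 rad/s.
k = m·ω_n² = 17.1 × 126.9² = 17.1 × 16110 = 275500 N/m.

275000 N/m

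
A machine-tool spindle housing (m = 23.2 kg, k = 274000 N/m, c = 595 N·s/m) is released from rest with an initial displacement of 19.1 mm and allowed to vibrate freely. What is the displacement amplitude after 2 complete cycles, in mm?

ζ = c/(2√(km)) = 595/(2√(274000 × 23.2)) = 595/5043 = 0.1180.
Logarithmic decrement δ = 2πζ/√(1 − ζ²) = 2π × 0.1180/√(1 − 0.0139) = 0.7466.
After n cycles, x_n/x₀ = e^(−nδ), so x_2 = 19.1 × e^(−2 × 0.7466) = 19.1 × 0.2246 = 4.291 mm.

4.29 mm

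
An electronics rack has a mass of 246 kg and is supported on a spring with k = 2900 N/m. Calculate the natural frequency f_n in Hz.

ω_n = √(k/m) = √(2900/246) = √11.79 = 3.433 rad/s.
f_n = ω_n/(2π) = 3.433/6.283 = 0.5465 Hz.

0.546 Hz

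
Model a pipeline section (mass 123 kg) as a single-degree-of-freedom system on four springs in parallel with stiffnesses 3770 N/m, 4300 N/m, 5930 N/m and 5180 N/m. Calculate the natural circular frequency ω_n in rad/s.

12.5 rad/s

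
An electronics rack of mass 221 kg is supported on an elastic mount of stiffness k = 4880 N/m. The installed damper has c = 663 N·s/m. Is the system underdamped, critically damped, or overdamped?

c_c = 2√(k·m) = 2077 N·s/m; ζ = c/c_c = 663/2077 = 0.319.
Since ζ < 1 the system is underdamped.

underdamped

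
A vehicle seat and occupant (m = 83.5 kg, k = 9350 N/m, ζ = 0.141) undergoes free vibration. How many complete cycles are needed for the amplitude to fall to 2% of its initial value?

5 cycles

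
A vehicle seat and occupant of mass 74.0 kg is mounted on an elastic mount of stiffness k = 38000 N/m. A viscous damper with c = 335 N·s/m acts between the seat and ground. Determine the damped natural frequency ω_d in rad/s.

22.5 rad/s

ω_n = √(k/m) = √(38000/74.0) = 22.66 rad/s.
Critical damping c_c = 2√(k·m) = 2√(38000 × 74.0) = 3354 N·s/m, so ζ = c/c_c = 335/3354 = 0.09989.
ω_d = ω_n√(1 − ζ²) = 22.66 × √(1 − 0.00998) = 22.55 rad/s.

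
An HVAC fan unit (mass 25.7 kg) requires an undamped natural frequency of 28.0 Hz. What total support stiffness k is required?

795000 N/m

ω_n = 2πf_n = 2π × 28.0 = 175.9 rad/s.
k = m·ω_n² = 25.7 × 175.9² = 25.7 × 30950 = 795400 N/m.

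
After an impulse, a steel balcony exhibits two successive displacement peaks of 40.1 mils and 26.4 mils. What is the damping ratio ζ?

Logarithmic decrement δ = (1/n)·ln(x₀/x_n) = (1/1)·ln(40.1/26.4) = (1/1)·ln(1.519) = 0.4180.
ζ = δ/√(4π² + δ²) = 0.4180/√(39.48 + 0.175) = 0.4180/6.297 = 0.06638.

0.0664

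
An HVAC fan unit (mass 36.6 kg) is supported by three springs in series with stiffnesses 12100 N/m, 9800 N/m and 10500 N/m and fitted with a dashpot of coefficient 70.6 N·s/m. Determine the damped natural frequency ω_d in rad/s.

Series springs: 1/k_eq = 1/12100 + 1/9800 + 1/10500 = 0.0002799, so k_eq = 3572 N/m.
ω_n = √(k_eq/m) = √(3572/36.6) = 9.880 rad/s.
Critical damping c_c = 2√(k_eq·m) = 2√(3572 × 36.6) = 723.2 N·s/m, so ζ = c/c_c = 70.6/723.2 = 0.09762.
ω_d = ω_n√(1 − ζ²) = 9.880 × √(1 − 0.00953) = 9.832 rad/s.

9.83 rad/s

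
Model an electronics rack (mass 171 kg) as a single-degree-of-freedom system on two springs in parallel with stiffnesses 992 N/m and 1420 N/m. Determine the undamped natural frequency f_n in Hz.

Parallel springs add: k_eq = 992 + 1420 = 2412 N/m.
ω_n = √(k_eq/m) = √(2412/171) = √14.11 = 3.756 rad/s.
f_n = ω_n/(2π) = 3.756/6.283 = 0.5977 Hz.

0.598 Hz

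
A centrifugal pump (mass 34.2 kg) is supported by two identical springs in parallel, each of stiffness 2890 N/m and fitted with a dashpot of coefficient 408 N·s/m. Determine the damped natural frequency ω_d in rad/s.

Parallel springs add: k_eq = 2 × 2890 = 5780 N/m.
ω_n = √(k_eq/m) = √(5780/34.2) = 13.00 rad/s.
Critical damping c_c = 2√(k_eq·m) = 2√(5780 × 34.2) = 889.2 N·s/m, so ζ = c/c_c = 408/889.2 = 0.4588.
ω_d = ω_n√(1 − ζ²) = 13.00 × √(1 − 0.211) = 11.55 rad/s.

11.6 rad/s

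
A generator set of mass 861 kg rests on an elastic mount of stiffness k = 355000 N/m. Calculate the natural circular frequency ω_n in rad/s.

ω_n = √(k/m) = √(355000/861) = √412.3 = 20.31 rad/s.

20.3 rad/s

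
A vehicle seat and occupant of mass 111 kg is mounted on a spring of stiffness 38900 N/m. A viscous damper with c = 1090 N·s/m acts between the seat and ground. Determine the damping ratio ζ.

ω_n = √(k/m) = √(38900/111) = 18.72 rad/s.
Critical damping c_c = 2√(k·m) = 2√(38900 × 111) = 4156 N·s/m, so ζ = c/c_c = 1090/4156 = 0.2623.

0.262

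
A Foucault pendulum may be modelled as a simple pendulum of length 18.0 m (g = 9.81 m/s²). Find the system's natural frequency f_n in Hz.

For a simple pendulum ω_n = √(g/L) = √(9.81/18.0) = √0.5450 = 0.7382 rad/s.
f_n = ω_n/(2π) = 0.7382/6.283 = 0.1175 Hz.

0.117 Hz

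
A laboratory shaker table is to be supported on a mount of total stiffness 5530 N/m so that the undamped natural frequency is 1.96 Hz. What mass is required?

ω_n = 2πf_n = 2π × 1.96 = 12.32 rad/s.
m = k/ω_n² = 5530/12.32² = 5530/151.7 = 36.46 kg.

36.5 kg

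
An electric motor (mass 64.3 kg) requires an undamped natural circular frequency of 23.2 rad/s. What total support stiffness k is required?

34600 N/m

k = m·ω_n² = 64.3 × 23.20² = 64.3 × 538.2 = 34610 N/m.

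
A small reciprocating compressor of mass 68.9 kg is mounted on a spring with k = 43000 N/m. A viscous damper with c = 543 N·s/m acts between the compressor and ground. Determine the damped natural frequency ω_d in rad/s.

24.7 rad/s

ω_n = √(k/m) = √(43000/68.9) = 24.98 rad/s.
Critical damping c_c = 2√(k·m) = 2√(43000 × 68.9) = 3442 N·s/m, so ζ = c/c_c = 543/3442 = 0.1577.
ω_d = ω_n√(1 − ζ²) = 24.98 × √(1 − 0.0249) = 24.67 rad/s.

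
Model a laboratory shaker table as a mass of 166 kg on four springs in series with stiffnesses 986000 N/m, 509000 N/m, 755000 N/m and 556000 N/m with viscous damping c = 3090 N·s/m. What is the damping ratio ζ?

Series springs: 1/k_eq = 1/986000 + 1/509000 + 1/755000 + 1/556000 = 6.102×10^-6, so k_eq = 163900 N/m.
ω_n = √(k_eq/m) = √(163900/166) = 31.42 rad/s.
Critical damping c_c = 2√(k_eq·m) = 2√(163900 × 166) = 10430 N·s/m, so ζ = c/c_c = 3090/10430 = 0.2962.

0.296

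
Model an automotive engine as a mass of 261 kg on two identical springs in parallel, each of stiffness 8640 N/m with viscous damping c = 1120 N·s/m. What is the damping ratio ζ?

Parallel springs add: k_eq = 2 × 8640 = 17280 N/m.
ω_n = √(k_eq/m) = √(17280/261) = 8.137 rad/s.
Critical damping c_c = 2√(k_eq·m) = 2√(17280 × 261) = 4247 N·s/m, so ζ = c/c_c = 1120/4247 = 0.2637.

0.264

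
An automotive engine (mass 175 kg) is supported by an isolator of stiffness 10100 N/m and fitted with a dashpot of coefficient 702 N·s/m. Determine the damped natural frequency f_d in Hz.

ω_n = √(k/m) = √(10100/175) = 7.597 rad/s.
Critical damping c_c = 2√(k·m) = 2√(10100 × 175) = 2659 N·s/m, so ζ = c/c_c = 702/2659 = 0.2640.
ω_d = ω_n√(1 − ζ²) = 7.597 × √(1 − 0.0697) = 7.327 rad/s.
f_d = ω_d/(2π) = 1.166 Hz.

1.17 Hz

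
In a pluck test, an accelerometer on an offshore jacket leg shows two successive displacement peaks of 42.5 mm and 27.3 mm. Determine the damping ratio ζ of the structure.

Logarithmic decrement δ = (1/n)·ln(x₀/x_n) = (1/1)·ln(42.5/27.3) = (1/1)·ln(1.557) = 0.4426.
ζ = δ/√(4π² + δ²) = 0.4426/√(39.48 + 0.196) = 0.4426/6.299 = 0.07027.

0.0703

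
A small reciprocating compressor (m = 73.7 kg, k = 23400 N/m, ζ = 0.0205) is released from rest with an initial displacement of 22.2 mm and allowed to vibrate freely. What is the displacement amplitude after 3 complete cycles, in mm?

Logarithmic decrement δ = 2πζ/√(1 − ζ²) = 2π × 0.02050/√(1 − 0.000420) = 0.1288.
After n cycles, x_n/x₀ = e^(−nδ), so x_3 = 22.2 × e^(−3 × 0.1288) = 22.2 × 0.6794 = 15.08 mm.

15.1 mm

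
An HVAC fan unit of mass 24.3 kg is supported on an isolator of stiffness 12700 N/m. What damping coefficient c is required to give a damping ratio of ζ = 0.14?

156 N·s/m

c_c = 2√(k·m) = 2√(12700 × 24.3) = 1111 N·s/m.
c = ζ·c_c = 0.14 × 1111 = 155.5 N·s/m.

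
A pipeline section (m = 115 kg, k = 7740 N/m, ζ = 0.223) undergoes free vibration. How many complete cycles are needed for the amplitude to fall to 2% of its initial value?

3 cycles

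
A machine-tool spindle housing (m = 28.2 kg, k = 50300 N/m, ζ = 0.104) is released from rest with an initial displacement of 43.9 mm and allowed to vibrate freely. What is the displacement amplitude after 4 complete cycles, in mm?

Logarithmic decrement δ = 2πζ/√(1 − ζ²) = 2π × 0.1040/√(1 − 0.0108) = 0.6570.
After n cycles, x_n/x₀ = e^(−nδ), so x_4 = 43.9 × e^(−4 × 0.6570) = 43.9 × 0.07222 = 3.170 mm.

3.17 mm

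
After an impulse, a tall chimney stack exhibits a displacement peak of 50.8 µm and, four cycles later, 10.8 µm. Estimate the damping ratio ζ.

0.0615

Logarithmic decrement δ = (1/n)·ln(x₀/x_n) = (1/4)·ln(50.8/10.8) = (1/4)·ln(4.704) = 0.3871.
ζ = δ/√(4π² + δ²) = 0.3871/√(39.48 + 0.150) = 0.3871/6.295 = 0.06149.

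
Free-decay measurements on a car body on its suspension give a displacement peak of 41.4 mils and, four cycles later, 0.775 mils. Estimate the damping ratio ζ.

0.156

Logarithmic decrement δ = (1/n)·ln(x₀/x_n) = (1/4)·ln(41.4/0.775) = (1/4)·ln(53.42) = 0.9945.
ζ = δ/√(4π² + δ²) = 0.9945/√(39.48 + 0.989) = 0.9945/6.361 = 0.1563.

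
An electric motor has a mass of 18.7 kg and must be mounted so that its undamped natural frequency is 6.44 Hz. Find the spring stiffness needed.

30600 N/m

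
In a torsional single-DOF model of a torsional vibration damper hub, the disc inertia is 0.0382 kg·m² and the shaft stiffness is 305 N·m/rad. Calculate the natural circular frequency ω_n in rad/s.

89.4 rad/s

ω_n = √(k_t/J) = √(305/0.0382) = √7984 = 89.35 rad/s.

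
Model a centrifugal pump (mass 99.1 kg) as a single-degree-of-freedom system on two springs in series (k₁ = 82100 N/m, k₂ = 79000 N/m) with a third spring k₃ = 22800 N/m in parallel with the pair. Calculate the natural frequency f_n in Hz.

4.01 Hz

Series pair: k_s = k₁k₂/(k₁+k₂) = (82100)(79000)/(82100 + 79000) = 40260 N/m. In parallel with k₃: k_eq = 40260 + 22800 = 63060 N/m.
ω_n = √(k_eq/m) = √(63060/99.1) = √636.3 = 25.23 rad/s.
f_n = ω_n/(2π) = 25.23/6.283 = 4.015 Hz.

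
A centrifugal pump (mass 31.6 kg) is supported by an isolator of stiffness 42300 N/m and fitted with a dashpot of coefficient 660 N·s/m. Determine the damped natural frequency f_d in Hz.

5.58 Hz

ω_n = √(k/m) = √(42300/31.6) = 36.59 rad/s.
Critical damping c_c = 2√(k·m) = 2√(42300 × 31.6) = 2312 N·s/m, so ζ = c/c_c = 660/2312 = 0.2854.
ω_d = ω_n√(1 − ζ²) = 36.59 × √(1 − 0.0815) = 35.06 rad/s.
f_d = ω_d/(2π) = 5.581 Hz.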